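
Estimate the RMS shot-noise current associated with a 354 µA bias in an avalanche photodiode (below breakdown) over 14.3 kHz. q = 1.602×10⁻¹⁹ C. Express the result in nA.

I_n = √(2qI·B)
2qI·B = 2 × 1.602×10⁻¹⁹ × 3.54×10⁻⁴ × 1.43×10⁴ = 1.62×10⁻¹⁸ A²
I_n = √(1.62×10⁻¹⁸) = 1.27×10⁻⁹ A = 1.27 nA

1.27 nA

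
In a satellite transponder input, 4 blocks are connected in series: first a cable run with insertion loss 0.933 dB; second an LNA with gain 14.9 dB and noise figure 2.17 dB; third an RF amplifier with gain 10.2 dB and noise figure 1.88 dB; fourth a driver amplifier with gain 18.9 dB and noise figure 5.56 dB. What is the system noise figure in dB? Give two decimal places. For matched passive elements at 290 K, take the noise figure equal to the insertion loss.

Convert to linear (a loss of L dB is a gain of −L dB): F_i = 10^(NF_i/10), G_i = 10^(G_i,dB/10)
  Stage 1: F_1 = 10^(0.933/10) = 1.240, G_1 = 10^(−0.933/10) = 0.8067
  Stage 2: F_2 = 10^(2.17/10) = 1.648, G_2 = 10^(14.9/10) = 30.90
  Stage 3: F_3 = 10^(1.88/10) = 1.542, G_3 = 10^(10.2/10) = 10.47
  Stage 4: F_4 = 10^(5.56/10) = 3.597, G_4 = 10^(18.9/10) = 77.62
Friis cascade:
  F = 1.240 + (1.648 − 1)/0.8067 + (1.542 − 1)/24.93 + (3.597 − 1)/261.0 = 2.075
NF = 10 log₁₀(2.075) = 3.17 dB

3.17 dB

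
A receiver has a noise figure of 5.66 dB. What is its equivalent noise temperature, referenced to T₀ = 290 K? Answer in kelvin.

778 K

F = 10^(5.66/10) = 3.68129
T_e = (F − 1)·T₀ = (3.68129 − 1) × 290 = 778 K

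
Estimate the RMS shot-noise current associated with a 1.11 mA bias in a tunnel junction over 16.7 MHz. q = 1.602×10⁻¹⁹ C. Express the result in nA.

I_n = √(2qI·B)
2qI·B = 2 × 1.602×10⁻¹⁹ × 1.11×10⁻³ × 1.67×10⁷ = 5.94×10⁻¹⁵ A²
I_n = √(5.94×10⁻¹⁵) = 7.71×10⁻⁸ A = 77.1 nA

77.1 nA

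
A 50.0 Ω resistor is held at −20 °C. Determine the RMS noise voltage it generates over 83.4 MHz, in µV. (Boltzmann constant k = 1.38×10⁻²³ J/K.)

T = −20 °C + 273.15 = 253.15 K
V_n = √(4kTRB)
4kTRB = 4 × 1.38×10⁻²³ × 253.15 × 5.00×10¹ × 8.34×10⁷ = 5.83×10⁻¹¹ V²
V_n = √(5.83×10⁻¹¹) = 7.63×10⁻⁶ V = 7.63 µV

7.63 µV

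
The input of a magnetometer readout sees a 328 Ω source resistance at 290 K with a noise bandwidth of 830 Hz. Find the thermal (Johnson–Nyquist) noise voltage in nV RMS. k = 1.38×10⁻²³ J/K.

66.0 nV

V_n = √(4kTRB)
4kTRB = 4 × 1.38×10⁻²³ × 290 × 3.28×10² × 8.30×10² = 4.36×10⁻¹⁵ V²
V_n = √(4.36×10⁻¹⁵) = 6.60×10⁻⁸ V = 66.0 nV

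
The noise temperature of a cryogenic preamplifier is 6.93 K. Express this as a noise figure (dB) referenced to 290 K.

0.103 dB

F = 1 + T_e/T₀ = 1 + 6.93/290 = 1.0239
NF = 10 log₁₀(1.0239) = 0.103 dB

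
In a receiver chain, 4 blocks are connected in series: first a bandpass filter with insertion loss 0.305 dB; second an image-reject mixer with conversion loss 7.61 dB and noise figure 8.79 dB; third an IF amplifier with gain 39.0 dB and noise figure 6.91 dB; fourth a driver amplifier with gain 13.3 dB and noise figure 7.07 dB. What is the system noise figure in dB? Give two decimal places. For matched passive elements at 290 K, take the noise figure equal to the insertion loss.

15.09 dB

Convert to linear (a loss of L dB is a gain of −L dB): F_i = 10^(NF_i/10), G_i = 10^(G_i,dB/10)
  Stage 1: F_1 = 10^(0.305/10) = 1.073, G_1 = 10^(−0.305/10) = 0.9322
  Stage 2: F_2 = 10^(8.79/10) = 7.568, G_2 = 10^(−7.61/10) = 0.1734
  Stage 3: F_3 = 10^(6.91/10) = 4.909, G_3 = 10^(39.0/10) = 7943
  Stage 4: F_4 = 10^(7.07/10) = 5.093, G_4 = 10^(13.3/10) = 21.38
Friis cascade:
  F = 1.073 + (7.568 − 1)/0.9322 + (4.909 − 1)/0.1616 + (5.093 − 1)/1284 = 32.31
NF = 10 log₁₀(32.31) = 15.09 dB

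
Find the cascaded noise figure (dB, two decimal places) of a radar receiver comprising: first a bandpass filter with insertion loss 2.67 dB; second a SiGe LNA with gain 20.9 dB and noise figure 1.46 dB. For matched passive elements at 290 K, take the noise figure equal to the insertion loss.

Convert to linear (a loss of L dB is a gain of −L dB): F_i = 10^(NF_i/10), G_i = 10^(G_i,dB/10)
  Stage 1: F_1 = 10^(2.67/10) = 1.849, G_1 = 10^(−2.67/10) = 0.5408
  Stage 2: F_2 = 10^(1.46/10) = 1.400, G_2 = 10^(20.9/10) = 123.0
Friis cascade:
  F = 1.849 + (1.400 − 1)/0.5408 = 2.588
NF = 10 log₁₀(2.588) = 4.13 dB

4.13 dB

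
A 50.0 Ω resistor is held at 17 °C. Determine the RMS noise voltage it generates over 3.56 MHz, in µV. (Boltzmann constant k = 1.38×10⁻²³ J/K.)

1.69 µV

T = 17 °C + 273.15 = 290.15 K
V_n = √(4kTRB)
4kTRB = 4 × 1.38×10⁻²³ × 290.15 × 5.00×10¹ × 3.56×10⁶ = 2.85×10⁻¹² V²
V_n = √(2.85×10⁻¹²) = 1.69×10⁻⁶ V = 1.69 µV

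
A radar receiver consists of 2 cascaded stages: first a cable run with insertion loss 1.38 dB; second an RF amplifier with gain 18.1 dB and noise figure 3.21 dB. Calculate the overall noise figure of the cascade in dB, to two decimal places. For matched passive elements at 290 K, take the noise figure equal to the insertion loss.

Convert to linear (a loss of L dB is a gain of −L dB): F_i = 10^(NF_i/10), G_i = 10^(G_i,dB/10)
  Stage 1: F_1 = 10^(1.38/10) = 1.374, G_1 = 10^(−1.38/10) = 0.7278
  Stage 2: F_2 = 10^(3.21/10) = 2.094, G_2 = 10^(18.1/10) = 64.57
Friis cascade:
  F = 1.374 + (2.094 − 1)/0.7278 = 2.877
NF = 10 log₁₀(2.877) = 4.59 dB

4.59 dB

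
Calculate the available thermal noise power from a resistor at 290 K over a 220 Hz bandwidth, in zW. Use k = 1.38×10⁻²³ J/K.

P_n = kTB = 1.38×10⁻²³ × 290 × 2.20×10² = 8.80×10⁻¹⁹ W = 880 zW

880 zW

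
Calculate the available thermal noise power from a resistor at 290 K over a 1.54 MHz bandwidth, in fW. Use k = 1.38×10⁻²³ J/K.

6.16 fW

P_n = kTB = 1.38×10⁻²³ × 290 × 1.54×10⁶ = 6.16×10⁻¹⁵ W = 6.16 fW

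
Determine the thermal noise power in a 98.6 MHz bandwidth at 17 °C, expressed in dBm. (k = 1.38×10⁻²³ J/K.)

−94.0 dBm

T = 17 °C + 273.15 = 290.15 K
P_n = kTB = 1.38×10⁻²³ × 290.15 × 9.86×10⁷ = 3.95×10⁻¹³ W
In dBm: 10 log₁₀(3.95×10⁻¹³ / 10⁻³) = −94.0 dBm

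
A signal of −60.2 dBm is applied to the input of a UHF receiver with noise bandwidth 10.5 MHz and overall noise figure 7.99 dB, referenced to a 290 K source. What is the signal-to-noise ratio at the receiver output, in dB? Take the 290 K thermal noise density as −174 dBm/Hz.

Noise floor: N = −174 + 10 log₁₀(B) + NF
10 log₁₀(1.05×10⁷) = 70.21 dB
N = −174 + 70.21 + 7.99 = −95.80 dBm
SNR = P_sig − N = −60.2 − (−95.80) = 35.60 dB → 35.6 dB

35.6 dB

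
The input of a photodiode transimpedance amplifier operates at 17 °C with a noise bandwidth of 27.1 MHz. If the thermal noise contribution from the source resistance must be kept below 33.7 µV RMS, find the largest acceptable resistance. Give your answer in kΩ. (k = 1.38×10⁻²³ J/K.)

2.62 kΩ

T = 17 °C + 273.15 = 290.15 K
Johnson–Nyquist: V_n = √(4kTRB) ⇒ R = V_n² / (4kTB)
4kTB = 4 × 1.38×10⁻²³ × 290.15 × 2.71×10⁷ = 4.34×10⁻¹³
R = (3.37×10⁻⁵)² / 4.34×10⁻¹³ = 2.62×10³ Ω = 2.62 kΩ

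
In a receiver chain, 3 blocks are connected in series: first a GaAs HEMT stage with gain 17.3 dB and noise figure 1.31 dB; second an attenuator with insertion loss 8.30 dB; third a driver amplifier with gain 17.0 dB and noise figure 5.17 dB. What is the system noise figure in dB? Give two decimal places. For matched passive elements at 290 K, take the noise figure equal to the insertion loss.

2.42 dB

Convert to linear (a loss of L dB is a gain of −L dB): F_i = 10^(NF_i/10), G_i = 10^(G_i,dB/10)
  Stage 1: F_1 = 10^(1.31/10) = 1.352, G_1 = 10^(17.3/10) = 53.70
  Stage 2: F_2 = 10^(8.30/10) = 6.761, G_2 = 10^(−8.30/10) = 0.1479
  Stage 3: F_3 = 10^(5.17/10) = 3.289, G_3 = 10^(17.0/10) = 50.12
Friis cascade:
  F = 1.352 + (6.761 − 1)/53.70 + (3.289 − 1)/7.943 = 1.747
NF = 10 log₁₀(1.747) = 2.42 dB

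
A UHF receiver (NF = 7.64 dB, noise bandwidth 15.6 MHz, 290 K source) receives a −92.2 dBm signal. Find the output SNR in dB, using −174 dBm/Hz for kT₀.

2.2 dB

Noise floor: N = −174 + 10 log₁₀(B) + NF
10 log₁₀(1.56×10⁷) = 71.93 dB
N = −174 + 71.93 + 7.64 = −94.43 dBm
SNR = P_sig − N = −92.2 − (−94.43) = 2.23 dB → 2.2 dB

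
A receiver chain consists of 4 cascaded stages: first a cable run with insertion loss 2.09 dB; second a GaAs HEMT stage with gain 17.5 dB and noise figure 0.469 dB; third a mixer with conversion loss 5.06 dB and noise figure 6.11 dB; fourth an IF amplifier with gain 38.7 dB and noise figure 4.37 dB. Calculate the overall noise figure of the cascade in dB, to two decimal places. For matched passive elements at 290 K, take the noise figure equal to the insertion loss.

3.12 dB

Convert to linear (a loss of L dB is a gain of −L dB): F_i = 10^(NF_i/10), G_i = 10^(G_i,dB/10)
  Stage 1: F_1 = 10^(2.09/10) = 1.618, G_1 = 10^(−2.09/10) = 0.6180
  Stage 2: F_2 = 10^(0.469/10) = 1.114, G_2 = 10^(17.5/10) = 56.23
  Stage 3: F_3 = 10^(6.11/10) = 4.083, G_3 = 10^(−5.06/10) = 0.3119
  Stage 4: F_4 = 10^(4.37/10) = 2.735, G_4 = 10^(38.7/10) = 7413
Friis cascade:
  F = 1.618 + (1.114 − 1)/0.6180 + (4.083 − 1)/34.75 + (2.735 − 1)/10.84 = 2.051
NF = 10 log₁₀(2.051) = 3.12 dB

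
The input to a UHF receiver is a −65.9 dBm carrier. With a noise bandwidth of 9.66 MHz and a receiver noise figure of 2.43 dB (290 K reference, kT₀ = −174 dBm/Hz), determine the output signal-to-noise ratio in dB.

35.8 dB

Noise floor: N = −174 + 10 log₁₀(B) + NF
10 log₁₀(9.66×10⁶) = 69.85 dB
N = −174 + 69.85 + 2.43 = −101.72 dBm
SNR = P_sig − N = −65.9 − (−101.72) = 35.82 dB → 35.8 dB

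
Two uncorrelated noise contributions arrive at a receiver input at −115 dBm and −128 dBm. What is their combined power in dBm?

Convert to linear, add, convert back:
P₁ = 3.16×10⁻¹⁵ W, P₂ = 1.58×10⁻¹⁶ W
P_tot = 3.32×10⁻¹⁵ W → 10 log₁₀(P_tot / 10⁻³) = −114.8 dBm

−114.8 dBm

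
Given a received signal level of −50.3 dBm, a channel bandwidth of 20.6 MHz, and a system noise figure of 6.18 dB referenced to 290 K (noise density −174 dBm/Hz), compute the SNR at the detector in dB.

44.4 dB

Noise floor: N = −174 + 10 log₁₀(B) + NF
10 log₁₀(2.06×10⁷) = 73.14 dB
N = −174 + 73.14 + 6.18 = −94.68 dBm
SNR = P_sig − N = −50.3 − (−94.68) = 44.38 dB → 44.4 dB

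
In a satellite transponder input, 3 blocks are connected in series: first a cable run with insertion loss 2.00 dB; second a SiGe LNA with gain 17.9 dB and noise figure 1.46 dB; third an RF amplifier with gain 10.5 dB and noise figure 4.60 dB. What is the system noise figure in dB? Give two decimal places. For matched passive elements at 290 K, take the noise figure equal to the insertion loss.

3.55 dB

Convert to linear (a loss of L dB is a gain of −L dB): F_i = 10^(NF_i/10), G_i = 10^(G_i,dB/10)
  Stage 1: F_1 = 10^(2.00/10) = 1.585, G_1 = 10^(−2.00/10) = 0.6310
  Stage 2: F_2 = 10^(1.46/10) = 1.400, G_2 = 10^(17.9/10) = 61.66
  Stage 3: F_3 = 10^(4.60/10) = 2.884, G_3 = 10^(10.5/10) = 11.22
Friis cascade:
  F = 1.585 + (1.400 − 1)/0.6310 + (2.884 − 1)/38.90 = 2.267
NF = 10 log₁₀(2.267) = 3.55 dB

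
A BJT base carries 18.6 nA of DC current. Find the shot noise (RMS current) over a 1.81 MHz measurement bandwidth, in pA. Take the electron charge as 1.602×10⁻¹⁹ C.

104 pA

I_n = √(2qI·B)
2qI·B = 2 × 1.602×10⁻¹⁹ × 1.86×10⁻⁸ × 1.81×10⁶ = 1.08×10⁻²⁰ A²
I_n = √(1.08×10⁻²⁰) = 1.04×10⁻¹⁰ A = 104 pA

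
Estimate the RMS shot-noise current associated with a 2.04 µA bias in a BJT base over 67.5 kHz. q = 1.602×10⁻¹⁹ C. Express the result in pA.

210 pA

I_n = √(2qI·B)
2qI·B = 2 × 1.602×10⁻¹⁹ × 2.04×10⁻⁶ × 6.75×10⁴ = 4.41×10⁻²⁰ A²
I_n = √(4.41×10⁻²⁰) = 2.10×10⁻¹⁰ A = 210 pA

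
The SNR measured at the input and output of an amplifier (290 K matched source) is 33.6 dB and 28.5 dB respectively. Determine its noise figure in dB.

NF (dB) = SNR_in(dB) − SNR_out(dB) when the source is at T₀
NF = 33.6 − 28.5 = 5.1 dB

5.1 dB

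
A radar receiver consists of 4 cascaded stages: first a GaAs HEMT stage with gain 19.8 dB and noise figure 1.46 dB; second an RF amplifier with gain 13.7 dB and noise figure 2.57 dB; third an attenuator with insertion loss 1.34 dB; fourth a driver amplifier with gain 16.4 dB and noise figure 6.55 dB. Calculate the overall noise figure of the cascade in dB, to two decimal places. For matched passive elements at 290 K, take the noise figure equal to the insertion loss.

Convert to linear (a loss of L dB is a gain of −L dB): F_i = 10^(NF_i/10), G_i = 10^(G_i,dB/10)
  Stage 1: F_1 = 10^(1.46/10) = 1.400, G_1 = 10^(19.8/10) = 95.50
  Stage 2: F_2 = 10^(2.57/10) = 1.807, G_2 = 10^(13.7/10) = 23.44
  Stage 3: F_3 = 10^(1.34/10) = 1.361, G_3 = 10^(−1.34/10) = 0.7345
  Stage 4: F_4 = 10^(6.55/10) = 4.519, G_4 = 10^(16.4/10) = 43.65
Friis cascade:
  F = 1.400 + (1.807 − 1)/95.50 + (1.361 − 1)/2239 + (4.519 − 1)/1644 = 1.410
NF = 10 log₁₀(1.410) = 1.49 dB

1.49 dB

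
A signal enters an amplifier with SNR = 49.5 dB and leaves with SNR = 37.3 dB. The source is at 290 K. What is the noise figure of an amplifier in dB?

NF (dB) = SNR_in(dB) − SNR_out(dB) when the source is at T₀
NF = 49.5 − 37.3 = 12.2 dB

12.2 dB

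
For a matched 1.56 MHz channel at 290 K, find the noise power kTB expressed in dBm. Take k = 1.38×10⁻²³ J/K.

P_n = kTB = 1.38×10⁻²³ × 290 × 1.56×10⁶ = 6.24×10⁻¹⁵ W
In dBm: 10 log₁₀(6.24×10⁻¹⁵ / 10⁻³) = −112.0 dBm

−112.0 dBm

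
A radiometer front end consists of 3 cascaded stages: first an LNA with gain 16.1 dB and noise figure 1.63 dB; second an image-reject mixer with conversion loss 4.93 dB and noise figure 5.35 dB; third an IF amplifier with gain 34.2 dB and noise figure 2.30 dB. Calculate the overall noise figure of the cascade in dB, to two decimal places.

Convert to linear (a loss of L dB is a gain of −L dB): F_i = 10^(NF_i/10), G_i = 10^(G_i,dB/10)
  Stage 1: F_1 = 10^(1.63/10) = 1.455, G_1 = 10^(16.1/10) = 40.74
  Stage 2: F_2 = 10^(5.35/10) = 3.428, G_2 = 10^(−4.93/10) = 0.3214
  Stage 3: F_3 = 10^(2.30/10) = 1.698, G_3 = 10^(34.2/10) = 2630
Friis cascade:
  F = 1.455 + (3.428 − 1)/40.74 + (1.698 − 1)/13.09 = 1.568
NF = 10 log₁₀(1.568) = 1.95 dB

1.95 dB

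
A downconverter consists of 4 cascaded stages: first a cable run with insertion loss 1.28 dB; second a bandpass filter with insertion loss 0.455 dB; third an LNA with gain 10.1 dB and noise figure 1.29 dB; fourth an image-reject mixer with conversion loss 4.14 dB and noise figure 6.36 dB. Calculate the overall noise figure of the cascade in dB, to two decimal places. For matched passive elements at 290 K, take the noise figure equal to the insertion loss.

3.96 dB

Convert to linear (a loss of L dB is a gain of −L dB): F_i = 10^(NF_i/10), G_i = 10^(G_i,dB/10)
  Stage 1: F_1 = 10^(1.28/10) = 1.343, G_1 = 10^(−1.28/10) = 0.7447
  Stage 2: F_2 = 10^(0.455/10) = 1.110, G_2 = 10^(−0.455/10) = 0.9005
  Stage 3: F_3 = 10^(1.29/10) = 1.346, G_3 = 10^(10.1/10) = 10.23
  Stage 4: F_4 = 10^(6.36/10) = 4.325, G_4 = 10^(−4.14/10) = 0.3855
Friis cascade:
  F = 1.343 + (1.110 − 1)/0.7447 + (1.346 − 1)/0.6707 + (4.325 − 1)/6.863 = 2.491
NF = 10 log₁₀(2.491) = 3.96 dB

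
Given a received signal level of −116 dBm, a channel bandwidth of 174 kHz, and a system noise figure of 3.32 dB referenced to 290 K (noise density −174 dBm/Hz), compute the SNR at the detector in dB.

Noise floor: N = −174 + 10 log₁₀(B) + NF
10 log₁₀(1.74×10⁵) = 52.41 dB
N = −174 + 52.41 + 3.32 = −118.27 dBm
SNR = P_sig − N = −116 − (−118.27) = 2.27 dB → 2.3 dB

2.3 dB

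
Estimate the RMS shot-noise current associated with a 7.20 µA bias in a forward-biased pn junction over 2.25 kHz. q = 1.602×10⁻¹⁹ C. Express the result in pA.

72.0 pA

I_n = √(2qI·B)
2qI·B = 2 × 1.602×10⁻¹⁹ × 7.20×10⁻⁶ × 2.25×10³ = 5.19×10⁻²¹ A²
I_n = √(5.19×10⁻²¹) = 7.20×10⁻¹¹ A = 72.0 pA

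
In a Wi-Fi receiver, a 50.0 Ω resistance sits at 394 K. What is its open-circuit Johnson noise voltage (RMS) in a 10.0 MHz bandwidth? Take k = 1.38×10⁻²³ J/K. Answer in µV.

V_n = √(4kTRB)
4kTRB = 4 × 1.38×10⁻²³ × 394 × 5.00×10¹ × 1.00×10⁷ = 1.09×10⁻¹¹ V²
V_n = √(1.09×10⁻¹¹) = 3.30×10⁻⁶ V = 3.30 µV

3.30 µV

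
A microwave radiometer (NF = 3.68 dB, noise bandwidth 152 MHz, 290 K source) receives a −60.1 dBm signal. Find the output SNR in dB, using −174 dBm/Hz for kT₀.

28.4 dB

Noise floor: N = −174 + 10 log₁₀(B) + NF
10 log₁₀(1.52×10⁸) = 81.82 dB
N = −174 + 81.82 + 3.68 = −88.50 dBm
SNR = P_sig − N = −60.1 − (−88.50) = 28.40 dB → 28.4 dB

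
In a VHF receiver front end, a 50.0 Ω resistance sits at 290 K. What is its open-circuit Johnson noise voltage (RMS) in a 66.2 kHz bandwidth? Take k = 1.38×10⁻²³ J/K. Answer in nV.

V_n = √(4kTRB)
4kTRB = 4 × 1.38×10⁻²³ × 290 × 5.00×10¹ × 6.62×10⁴ = 5.30×10⁻¹⁴ V²
V_n = √(5.30×10⁻¹⁴) = 2.30×10⁻⁷ V = 230 nV

230 nV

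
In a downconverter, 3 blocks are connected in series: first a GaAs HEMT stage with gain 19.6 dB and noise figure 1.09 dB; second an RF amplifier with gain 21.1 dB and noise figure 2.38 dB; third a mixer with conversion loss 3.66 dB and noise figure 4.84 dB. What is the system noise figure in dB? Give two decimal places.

Convert to linear (a loss of L dB is a gain of −L dB): F_i = 10^(NF_i/10), G_i = 10^(G_i,dB/10)
  Stage 1: F_1 = 10^(1.09/10) = 1.285, G_1 = 10^(19.6/10) = 91.20
  Stage 2: F_2 = 10^(2.38/10) = 1.730, G_2 = 10^(21.1/10) = 128.8
  Stage 3: F_3 = 10^(4.84/10) = 3.048, G_3 = 10^(−3.66/10) = 0.4305
Friis cascade:
  F = 1.285 + (1.730 − 1)/91.20 + (3.048 − 1)/1.175×10⁴ = 1.293
NF = 10 log₁₀(1.293) = 1.12 dB

1.12 dB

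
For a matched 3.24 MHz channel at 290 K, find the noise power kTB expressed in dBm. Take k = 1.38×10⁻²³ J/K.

−108.9 dBm

P_n = kTB = 1.38×10⁻²³ × 290 × 3.24×10⁶ = 1.30×10⁻¹⁴ W
In dBm: 10 log₁₀(1.30×10⁻¹⁴ / 10⁻³) = −108.9 dBm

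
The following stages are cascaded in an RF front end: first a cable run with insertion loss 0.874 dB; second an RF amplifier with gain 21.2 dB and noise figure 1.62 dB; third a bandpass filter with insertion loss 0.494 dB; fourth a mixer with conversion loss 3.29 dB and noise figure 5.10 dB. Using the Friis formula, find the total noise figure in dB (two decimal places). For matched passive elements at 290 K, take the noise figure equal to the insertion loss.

2.55 dB

Convert to linear (a loss of L dB is a gain of −L dB): F_i = 10^(NF_i/10), G_i = 10^(G_i,dB/10)
  Stage 1: F_1 = 10^(0.874/10) = 1.223, G_1 = 10^(−0.874/10) = 0.8177
  Stage 2: F_2 = 10^(1.62/10) = 1.452, G_2 = 10^(21.2/10) = 131.8
  Stage 3: F_3 = 10^(0.494/10) = 1.120, G_3 = 10^(−0.494/10) = 0.8925
  Stage 4: F_4 = 10^(5.10/10) = 3.236, G_4 = 10^(−3.29/10) = 0.4688
Friis cascade:
  F = 1.223 + (1.452 − 1)/0.8177 + (1.120 − 1)/107.8 + (3.236 − 1)/96.21 = 1.800
NF = 10 log₁₀(1.800) = 2.55 dB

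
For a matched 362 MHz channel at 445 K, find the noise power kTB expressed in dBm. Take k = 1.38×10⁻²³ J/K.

P_n = kTB = 1.38×10⁻²³ × 445 × 3.62×10⁸ = 2.22×10⁻¹² W
In dBm: 10 log₁₀(2.22×10⁻¹² / 10⁻³) = −86.5 dBm

−86.5 dBm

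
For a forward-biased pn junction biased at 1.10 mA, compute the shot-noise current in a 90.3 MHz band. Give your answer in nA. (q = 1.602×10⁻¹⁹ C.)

I_n = √(2qI·B)
2qI·B = 2 × 1.602×10⁻¹⁹ × 1.10×10⁻³ × 9.03×10⁷ = 3.18×10⁻¹⁴ A²
I_n = √(3.18×10⁻¹⁴) = 1.78×10⁻⁷ A = 178 nA

178 nA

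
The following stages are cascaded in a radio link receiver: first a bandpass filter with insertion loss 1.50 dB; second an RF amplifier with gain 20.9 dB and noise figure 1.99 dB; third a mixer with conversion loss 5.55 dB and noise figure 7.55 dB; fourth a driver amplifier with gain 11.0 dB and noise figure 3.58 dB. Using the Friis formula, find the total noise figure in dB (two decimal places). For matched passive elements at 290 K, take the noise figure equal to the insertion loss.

Convert to linear (a loss of L dB is a gain of −L dB): F_i = 10^(NF_i/10), G_i = 10^(G_i,dB/10)
  Stage 1: F_1 = 10^(1.50/10) = 1.413, G_1 = 10^(−1.50/10) = 0.7079
  Stage 2: F_2 = 10^(1.99/10) = 1.581, G_2 = 10^(20.9/10) = 123.0
  Stage 3: F_3 = 10^(7.55/10) = 5.689, G_3 = 10^(−5.55/10) = 0.2786
  Stage 4: F_4 = 10^(3.58/10) = 2.280, G_4 = 10^(11.0/10) = 12.59
Friis cascade:
  F = 1.413 + (1.581 − 1)/0.7079 + (5.689 − 1)/87.10 + (2.280 − 1)/24.27 = 2.340
NF = 10 log₁₀(2.340) = 3.69 dB

3.69 dB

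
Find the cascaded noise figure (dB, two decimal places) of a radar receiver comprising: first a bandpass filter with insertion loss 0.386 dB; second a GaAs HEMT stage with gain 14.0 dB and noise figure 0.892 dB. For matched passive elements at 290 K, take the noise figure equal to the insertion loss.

Convert to linear (a loss of L dB is a gain of −L dB): F_i = 10^(NF_i/10), G_i = 10^(G_i,dB/10)
  Stage 1: F_1 = 10^(0.386/10) = 1.093, G_1 = 10^(−0.386/10) = 0.9150
  Stage 2: F_2 = 10^(0.892/10) = 1.228, G_2 = 10^(14.0/10) = 25.12
Friis cascade:
  F = 1.093 + (1.228 − 1)/0.9150 = 1.342
NF = 10 log₁₀(1.342) = 1.28 dB

1.28 dB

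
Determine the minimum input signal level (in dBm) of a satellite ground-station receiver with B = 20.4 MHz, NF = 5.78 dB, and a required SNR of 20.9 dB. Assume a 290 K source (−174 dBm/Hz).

−74.2 dBm

Sensitivity = −174 + 10 log₁₀(B) + NF + SNR_min
= −174 + 73.1 + 5.78 + 20.9
= −74.22 dBm → −74.2 dBm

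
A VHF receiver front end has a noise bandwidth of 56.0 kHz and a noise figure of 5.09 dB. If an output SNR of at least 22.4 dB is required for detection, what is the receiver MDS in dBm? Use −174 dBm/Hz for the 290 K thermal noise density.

Sensitivity = −174 + 10 log₁₀(B) + NF + SNR_min
= −174 + 47.48 + 5.09 + 22.4
= −99.03 dBm → −99.0 dBm

−99.0 dBm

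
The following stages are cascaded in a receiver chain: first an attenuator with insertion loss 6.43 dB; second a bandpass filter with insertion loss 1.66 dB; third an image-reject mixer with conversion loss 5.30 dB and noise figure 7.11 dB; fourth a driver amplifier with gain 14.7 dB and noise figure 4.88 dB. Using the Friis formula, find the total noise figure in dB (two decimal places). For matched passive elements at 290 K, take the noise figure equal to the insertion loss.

18.94 dB

Convert to linear (a loss of L dB is a gain of −L dB): F_i = 10^(NF_i/10), G_i = 10^(G_i,dB/10)
  Stage 1: F_1 = 10^(6.43/10) = 4.395, G_1 = 10^(−6.43/10) = 0.2275
  Stage 2: F_2 = 10^(1.66/10) = 1.466, G_2 = 10^(−1.66/10) = 0.6823
  Stage 3: F_3 = 10^(7.11/10) = 5.140, G_3 = 10^(−5.30/10) = 0.2951
  Stage 4: F_4 = 10^(4.88/10) = 3.076, G_4 = 10^(14.7/10) = 29.51
Friis cascade:
  F = 4.395 + (1.466 − 1)/0.2275 + (5.140 − 1)/0.1552 + (3.076 − 1)/0.04581 = 78.43
NF = 10 log₁₀(78.43) = 18.94 dB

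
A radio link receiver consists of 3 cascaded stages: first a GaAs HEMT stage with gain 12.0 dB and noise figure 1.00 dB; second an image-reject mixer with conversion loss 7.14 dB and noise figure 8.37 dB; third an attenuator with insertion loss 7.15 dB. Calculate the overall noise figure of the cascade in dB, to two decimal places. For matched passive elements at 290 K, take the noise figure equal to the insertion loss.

4.77 dB

Convert to linear (a loss of L dB is a gain of −L dB): F_i = 10^(NF_i/10), G_i = 10^(G_i,dB/10)
  Stage 1: F_1 = 10^(1.00/10) = 1.259, G_1 = 10^(12.0/10) = 15.85
  Stage 2: F_2 = 10^(8.37/10) = 6.871, G_2 = 10^(−7.14/10) = 0.1932
  Stage 3: F_3 = 10^(7.15/10) = 5.188, G_3 = 10^(−7.15/10) = 0.1928
Friis cascade:
  F = 1.259 + (6.871 − 1)/15.85 + (5.188 − 1)/3.062 = 2.997
NF = 10 log₁₀(2.997) = 4.77 dB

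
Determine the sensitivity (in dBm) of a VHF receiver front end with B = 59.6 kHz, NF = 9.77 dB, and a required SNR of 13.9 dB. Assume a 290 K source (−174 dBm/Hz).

−102.6 dBm

Sensitivity = −174 + 10 log₁₀(B) + NF + SNR_min
= −174 + 47.75 + 9.77 + 13.9
= −102.58 dBm → −102.6 dBm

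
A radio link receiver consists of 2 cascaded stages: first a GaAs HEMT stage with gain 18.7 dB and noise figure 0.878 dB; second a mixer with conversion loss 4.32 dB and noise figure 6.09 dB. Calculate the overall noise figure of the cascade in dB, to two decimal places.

Convert to linear (a loss of L dB is a gain of −L dB): F_i = 10^(NF_i/10), G_i = 10^(G_i,dB/10)
  Stage 1: F_1 = 10^(0.878/10) = 1.224, G_1 = 10^(18.7/10) = 74.13
  Stage 2: F_2 = 10^(6.09/10) = 4.064, G_2 = 10^(−4.32/10) = 0.3698
Friis cascade:
  F = 1.224 + (4.064 − 1)/74.13 = 1.265
NF = 10 log₁₀(1.265) = 1.02 dB

1.02 dB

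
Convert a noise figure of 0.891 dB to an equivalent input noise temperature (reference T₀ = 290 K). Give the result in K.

66.0 K

F = 10^(0.891/10) = 1.22772
T_e = (F − 1)·T₀ = (1.22772 − 1) × 290 = 66.0 K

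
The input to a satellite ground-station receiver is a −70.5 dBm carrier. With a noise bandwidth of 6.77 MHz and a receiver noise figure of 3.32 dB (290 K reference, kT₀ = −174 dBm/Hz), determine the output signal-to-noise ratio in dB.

Noise floor: N = −174 + 10 log₁₀(B) + NF
10 log₁₀(6.77×10⁶) = 68.31 dB
N = −174 + 68.31 + 3.32 = −102.37 dBm
SNR = P_sig − N = −70.5 − (−102.37) = 31.87 dB → 31.9 dB

31.9 dB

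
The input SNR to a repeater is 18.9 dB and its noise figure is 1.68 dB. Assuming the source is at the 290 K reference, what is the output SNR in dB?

17.22 dB

By definition F = SNR_in/SNR_out, so in dB: SNR_out = SNR_in − NF
SNR_out = 18.9 − 1.68 = 17.22 dB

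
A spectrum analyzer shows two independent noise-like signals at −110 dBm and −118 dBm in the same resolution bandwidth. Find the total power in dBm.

−109.4 dBm

Convert to linear, add, convert back:
P₁ = 1.00×10⁻¹⁴ W, P₂ = 1.58×10⁻¹⁵ W
P_tot = 1.16×10⁻¹⁴ W → 10 log₁₀(P_tot / 10⁻³) = −109.4 dBm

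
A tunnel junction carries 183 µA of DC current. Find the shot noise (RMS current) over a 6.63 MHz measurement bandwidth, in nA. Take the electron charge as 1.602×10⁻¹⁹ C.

I_n = √(2qI·B)
2qI·B = 2 × 1.602×10⁻¹⁹ × 1.83×10⁻⁴ × 6.63×10⁶ = 3.89×10⁻¹⁶ A²
I_n = √(3.89×10⁻¹⁶) = 1.97×10⁻⁸ A = 19.7 nA

19.7 nA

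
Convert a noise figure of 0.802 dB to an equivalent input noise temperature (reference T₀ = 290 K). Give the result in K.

58.8 K

F = 10^(0.802/10) = 1.20282
T_e = (F − 1)·T₀ = (1.20282 − 1) × 290 = 58.8 K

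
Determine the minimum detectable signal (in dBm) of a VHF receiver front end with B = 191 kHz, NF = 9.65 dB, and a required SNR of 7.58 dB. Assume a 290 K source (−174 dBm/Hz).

−104.0 dBm

Sensitivity = −174 + 10 log₁₀(B) + NF + SNR_min
= −174 + 52.81 + 9.65 + 7.58
= −103.96 dBm → −104.0 dBm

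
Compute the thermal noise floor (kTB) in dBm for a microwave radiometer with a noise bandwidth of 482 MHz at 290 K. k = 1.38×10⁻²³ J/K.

−87.1 dBm

P_n = kTB = 1.38×10⁻²³ × 290 × 4.82×10⁸ = 1.93×10⁻¹² W
In dBm: 10 log₁₀(1.93×10⁻¹² / 10⁻³) = −87.1 dBm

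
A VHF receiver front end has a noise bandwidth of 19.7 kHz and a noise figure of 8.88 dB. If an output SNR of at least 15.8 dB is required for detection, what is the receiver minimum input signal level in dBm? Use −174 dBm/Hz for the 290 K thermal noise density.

−106.4 dBm

Sensitivity = −174 + 10 log₁₀(B) + NF + SNR_min
= −174 + 42.94 + 8.88 + 15.8
= −106.38 dBm → −106.4 dBm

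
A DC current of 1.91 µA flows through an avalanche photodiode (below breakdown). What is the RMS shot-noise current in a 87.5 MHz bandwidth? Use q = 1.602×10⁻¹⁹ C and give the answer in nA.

7.32 nA

I_n = √(2qI·B)
2qI·B = 2 × 1.602×10⁻¹⁹ × 1.91×10⁻⁶ × 8.75×10⁷ = 5.35×10⁻¹⁷ A²
I_n = √(5.35×10⁻¹⁷) = 7.32×10⁻⁹ A = 7.32 nA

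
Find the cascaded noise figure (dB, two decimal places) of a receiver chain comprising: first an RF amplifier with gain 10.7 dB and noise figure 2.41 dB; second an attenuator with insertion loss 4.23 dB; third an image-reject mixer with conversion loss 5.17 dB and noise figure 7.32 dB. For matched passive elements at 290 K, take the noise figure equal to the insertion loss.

Convert to linear (a loss of L dB is a gain of −L dB): F_i = 10^(NF_i/10), G_i = 10^(G_i,dB/10)
  Stage 1: F_1 = 10^(2.41/10) = 1.742, G_1 = 10^(10.7/10) = 11.75
  Stage 2: F_2 = 10^(4.23/10) = 2.649, G_2 = 10^(−4.23/10) = 0.3776
  Stage 3: F_3 = 10^(7.32/10) = 5.395, G_3 = 10^(−5.17/10) = 0.3041
Friis cascade:
  F = 1.742 + (2.649 − 1)/11.75 + (5.395 − 1)/4.436 = 2.873
NF = 10 log₁₀(2.873) = 4.58 dB

4.58 dB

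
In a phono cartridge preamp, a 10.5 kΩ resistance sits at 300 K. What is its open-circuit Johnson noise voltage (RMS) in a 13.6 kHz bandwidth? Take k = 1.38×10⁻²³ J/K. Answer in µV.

1.54 µV

V_n = √(4kTRB)
4kTRB = 4 × 1.38×10⁻²³ × 300 × 1.05×10⁴ × 1.36×10⁴ = 2.36×10⁻¹² V²
V_n = √(2.36×10⁻¹²) = 1.54×10⁻⁶ V = 1.54 µV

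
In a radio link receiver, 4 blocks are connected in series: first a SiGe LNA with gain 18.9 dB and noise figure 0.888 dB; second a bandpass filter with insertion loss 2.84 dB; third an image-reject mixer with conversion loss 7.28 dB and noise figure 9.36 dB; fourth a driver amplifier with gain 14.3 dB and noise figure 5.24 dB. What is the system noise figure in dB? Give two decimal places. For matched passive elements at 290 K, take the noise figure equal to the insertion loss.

2.40 dB

Convert to linear (a loss of L dB is a gain of −L dB): F_i = 10^(NF_i/10), G_i = 10^(G_i,dB/10)
  Stage 1: F_1 = 10^(0.888/10) = 1.227, G_1 = 10^(18.9/10) = 77.62
  Stage 2: F_2 = 10^(2.84/10) = 1.923, G_2 = 10^(−2.84/10) = 0.5200
  Stage 3: F_3 = 10^(9.36/10) = 8.630, G_3 = 10^(−7.28/10) = 0.1871
  Stage 4: F_4 = 10^(5.24/10) = 3.342, G_4 = 10^(14.3/10) = 26.92
Friis cascade:
  F = 1.227 + (1.923 − 1)/77.62 + (8.630 − 1)/40.36 + (3.342 − 1)/7.551 = 1.738
NF = 10 log₁₀(1.738) = 2.40 dB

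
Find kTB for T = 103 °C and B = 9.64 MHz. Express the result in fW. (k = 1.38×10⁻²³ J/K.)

50.0 fW

T = 103 °C + 273.15 = 376.15 K
P_n = kTB = 1.38×10⁻²³ × 376.15 × 9.64×10⁶ = 5.00×10⁻¹⁴ W = 50.0 fW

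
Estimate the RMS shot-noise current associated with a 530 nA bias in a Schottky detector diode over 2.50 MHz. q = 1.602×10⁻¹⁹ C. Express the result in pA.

I_n = √(2qI·B)
2qI·B = 2 × 1.602×10⁻¹⁹ × 5.30×10⁻⁷ × 2.50×10⁶ = 4.25×10⁻¹⁹ A²
I_n = √(4.25×10⁻¹⁹) = 6.52×10⁻¹⁰ A = 652 pA

652 pA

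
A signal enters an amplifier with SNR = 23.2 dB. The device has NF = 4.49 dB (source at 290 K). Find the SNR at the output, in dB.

18.71 dB

By definition F = SNR_in/SNR_out, so in dB: SNR_out = SNR_in − NF
SNR_out = 23.2 − 4.49 = 18.71 dB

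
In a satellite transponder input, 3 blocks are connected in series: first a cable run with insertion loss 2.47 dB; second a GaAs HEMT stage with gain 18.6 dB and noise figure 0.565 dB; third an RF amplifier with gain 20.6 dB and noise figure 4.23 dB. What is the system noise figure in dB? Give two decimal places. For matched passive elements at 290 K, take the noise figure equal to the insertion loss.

3.12 dB

Convert to linear (a loss of L dB is a gain of −L dB): F_i = 10^(NF_i/10), G_i = 10^(G_i,dB/10)
  Stage 1: F_1 = 10^(2.47/10) = 1.766, G_1 = 10^(−2.47/10) = 0.5662
  Stage 2: F_2 = 10^(0.565/10) = 1.139, G_2 = 10^(18.6/10) = 72.44
  Stage 3: F_3 = 10^(4.23/10) = 2.649, G_3 = 10^(20.6/10) = 114.8
Friis cascade:
  F = 1.766 + (1.139 − 1)/0.5662 + (2.649 − 1)/41.02 = 2.052
NF = 10 log₁₀(2.052) = 3.12 dB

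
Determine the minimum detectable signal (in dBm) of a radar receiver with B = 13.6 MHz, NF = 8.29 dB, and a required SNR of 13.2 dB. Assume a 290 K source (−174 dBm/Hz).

−81.2 dBm

Sensitivity = −174 + 10 log₁₀(B) + NF + SNR_min
= −174 + 71.34 + 8.29 + 13.2
= −81.17 dBm → −81.2 dBm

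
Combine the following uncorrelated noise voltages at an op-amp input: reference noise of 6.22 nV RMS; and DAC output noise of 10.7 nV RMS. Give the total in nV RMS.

12.4 nV

Uncorrelated sources add in power (mean-square): V_tot = √(ΣV_i²)
V_tot = √[(6.22×10⁻⁹)² + (1.07×10⁻⁸)²] = 1.24×10⁻⁸ V = 12.4 nV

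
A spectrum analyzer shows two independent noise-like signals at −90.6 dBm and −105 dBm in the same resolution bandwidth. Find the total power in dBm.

−90.4 dBm

Convert to linear, add, convert back:
P₁ = 8.71×10⁻¹³ W, P₂ = 3.16×10⁻¹⁴ W
P_tot = 9.03×10⁻¹³ W → 10 log₁₀(P_tot / 10⁻³) = −90.4 dBm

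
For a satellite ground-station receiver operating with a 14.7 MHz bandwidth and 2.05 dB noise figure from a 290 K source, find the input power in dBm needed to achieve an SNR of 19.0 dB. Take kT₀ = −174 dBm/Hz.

−81.3 dBm

Sensitivity = −174 + 10 log₁₀(B) + NF + SNR_min
= −174 + 71.67 + 2.05 + 19.0
= −81.28 dBm → −81.3 dBm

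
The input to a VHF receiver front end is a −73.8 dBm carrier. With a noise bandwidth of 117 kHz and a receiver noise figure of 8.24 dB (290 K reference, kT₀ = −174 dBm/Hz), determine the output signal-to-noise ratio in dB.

Noise floor: N = −174 + 10 log₁₀(B) + NF
10 log₁₀(1.17×10⁵) = 50.68 dB
N = −174 + 50.68 + 8.24 = −115.08 dBm
SNR = P_sig − N = −73.8 − (−115.08) = 41.28 dB → 41.3 dB

41.3 dB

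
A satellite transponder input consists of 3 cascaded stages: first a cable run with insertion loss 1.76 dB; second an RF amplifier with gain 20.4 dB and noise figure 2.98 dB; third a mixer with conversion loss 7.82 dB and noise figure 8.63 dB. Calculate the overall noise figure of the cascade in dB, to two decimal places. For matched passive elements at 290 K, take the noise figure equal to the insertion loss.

4.86 dB

Convert to linear (a loss of L dB is a gain of −L dB): F_i = 10^(NF_i/10), G_i = 10^(G_i,dB/10)
  Stage 1: F_1 = 10^(1.76/10) = 1.500, G_1 = 10^(−1.76/10) = 0.6668
  Stage 2: F_2 = 10^(2.98/10) = 1.986, G_2 = 10^(20.4/10) = 109.6
  Stage 3: F_3 = 10^(8.63/10) = 7.295, G_3 = 10^(−7.82/10) = 0.1652
Friis cascade:
  F = 1.500 + (1.986 − 1)/0.6668 + (7.295 − 1)/73.11 = 3.065
NF = 10 log₁₀(3.065) = 4.86 dB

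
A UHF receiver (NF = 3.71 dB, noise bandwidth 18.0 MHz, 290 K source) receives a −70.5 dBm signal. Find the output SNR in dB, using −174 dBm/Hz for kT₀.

Noise floor: N = −174 + 10 log₁₀(B) + NF
10 log₁₀(1.80×10⁷) = 72.55 dB
N = −174 + 72.55 + 3.71 = −97.74 dBm
SNR = P_sig − N = −70.5 − (−97.74) = 27.24 dB → 27.2 dB

27.2 dB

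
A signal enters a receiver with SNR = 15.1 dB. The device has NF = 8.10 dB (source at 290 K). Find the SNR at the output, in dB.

7.00 dB

By definition F = SNR_in/SNR_out, so in dB: SNR_out = SNR_in − NF
SNR_out = 15.1 − 8.10 = 7.00 dB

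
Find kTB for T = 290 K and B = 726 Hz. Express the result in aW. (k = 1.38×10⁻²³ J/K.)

P_n = kTB = 1.38×10⁻²³ × 290 × 7.26×10² = 2.91×10⁻¹⁸ W = 2.91 aW

2.91 aW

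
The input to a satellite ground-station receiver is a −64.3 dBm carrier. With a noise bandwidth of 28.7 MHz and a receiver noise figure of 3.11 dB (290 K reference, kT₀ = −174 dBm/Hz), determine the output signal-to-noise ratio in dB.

Noise floor: N = −174 + 10 log₁₀(B) + NF
10 log₁₀(2.87×10⁷) = 74.58 dB
N = −174 + 74.58 + 3.11 = −96.31 dBm
SNR = P_sig − N = −64.3 − (−96.31) = 32.01 dB → 32.0 dB

32.0 dB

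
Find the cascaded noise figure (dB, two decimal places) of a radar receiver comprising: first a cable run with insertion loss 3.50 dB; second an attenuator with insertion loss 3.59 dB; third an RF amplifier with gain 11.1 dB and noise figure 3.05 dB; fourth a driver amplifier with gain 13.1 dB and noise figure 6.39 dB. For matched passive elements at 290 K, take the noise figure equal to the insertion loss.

10.67 dB

Convert to linear (a loss of L dB is a gain of −L dB): F_i = 10^(NF_i/10), G_i = 10^(G_i,dB/10)
  Stage 1: F_1 = 10^(3.50/10) = 2.239, G_1 = 10^(−3.50/10) = 0.4467
  Stage 2: F_2 = 10^(3.59/10) = 2.286, G_2 = 10^(−3.59/10) = 0.4375
  Stage 3: F_3 = 10^(3.05/10) = 2.018, G_3 = 10^(11.1/10) = 12.88
  Stage 4: F_4 = 10^(6.39/10) = 4.355, G_4 = 10^(13.1/10) = 20.42
Friis cascade:
  F = 2.239 + (2.286 − 1)/0.4467 + (2.018 − 1)/0.1954 + (4.355 − 1)/2.518 = 11.66
NF = 10 log₁₀(11.66) = 10.67 dB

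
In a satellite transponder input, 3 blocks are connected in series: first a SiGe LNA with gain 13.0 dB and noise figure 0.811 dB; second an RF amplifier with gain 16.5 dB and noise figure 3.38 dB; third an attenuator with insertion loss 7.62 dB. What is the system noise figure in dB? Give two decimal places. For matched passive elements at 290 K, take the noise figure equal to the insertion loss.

1.04 dB

Convert to linear (a loss of L dB is a gain of −L dB): F_i = 10^(NF_i/10), G_i = 10^(G_i,dB/10)
  Stage 1: F_1 = 10^(0.811/10) = 1.205, G_1 = 10^(13.0/10) = 19.95
  Stage 2: F_2 = 10^(3.38/10) = 2.178, G_2 = 10^(16.5/10) = 44.67
  Stage 3: F_3 = 10^(7.62/10) = 5.781, G_3 = 10^(−7.62/10) = 0.1730
Friis cascade:
  F = 1.205 + (2.178 − 1)/19.95 + (5.781 − 1)/891.3 = 1.270
NF = 10 log₁₀(1.270) = 1.04 dB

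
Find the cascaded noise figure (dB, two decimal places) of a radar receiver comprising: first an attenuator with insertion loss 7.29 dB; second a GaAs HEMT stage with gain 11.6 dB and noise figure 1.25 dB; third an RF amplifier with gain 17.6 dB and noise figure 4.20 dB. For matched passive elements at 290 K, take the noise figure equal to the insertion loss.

8.89 dB

Convert to linear (a loss of L dB is a gain of −L dB): F_i = 10^(NF_i/10), G_i = 10^(G_i,dB/10)
  Stage 1: F_1 = 10^(7.29/10) = 5.358, G_1 = 10^(−7.29/10) = 0.1866
  Stage 2: F_2 = 10^(1.25/10) = 1.334, G_2 = 10^(11.6/10) = 14.45
  Stage 3: F_3 = 10^(4.20/10) = 2.630, G_3 = 10^(17.6/10) = 57.54
Friis cascade:
  F = 5.358 + (1.334 − 1)/0.1866 + (2.630 − 1)/2.698 = 7.749
NF = 10 log₁₀(7.749) = 8.89 dB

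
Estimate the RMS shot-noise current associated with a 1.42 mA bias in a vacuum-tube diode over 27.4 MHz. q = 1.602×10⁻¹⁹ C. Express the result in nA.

112 nA

I_n = √(2qI·B)
2qI·B = 2 × 1.602×10⁻¹⁹ × 1.42×10⁻³ × 2.74×10⁷ = 1.25×10⁻¹⁴ A²
I_n = √(1.25×10⁻¹⁴) = 1.12×10⁻⁷ A = 112 nA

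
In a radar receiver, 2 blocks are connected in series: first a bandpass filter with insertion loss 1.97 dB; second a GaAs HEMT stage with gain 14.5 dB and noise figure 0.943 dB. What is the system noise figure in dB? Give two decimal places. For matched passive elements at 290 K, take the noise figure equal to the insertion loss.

2.91 dB

Convert to linear (a loss of L dB is a gain of −L dB): F_i = 10^(NF_i/10), G_i = 10^(G_i,dB/10)
  Stage 1: F_1 = 10^(1.97/10) = 1.574, G_1 = 10^(−1.97/10) = 0.6353
  Stage 2: F_2 = 10^(0.943/10) = 1.243, G_2 = 10^(14.5/10) = 28.18
Friis cascade:
  F = 1.574 + (1.243 − 1)/0.6353 = 1.956
NF = 10 log₁₀(1.956) = 2.91 dB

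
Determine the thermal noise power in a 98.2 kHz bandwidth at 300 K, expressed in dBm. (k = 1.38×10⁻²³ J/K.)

−123.9 dBm

P_n = kTB = 1.38×10⁻²³ × 300 × 9.82×10⁴ = 4.07×10⁻¹⁶ W
In dBm: 10 log₁₀(4.07×10⁻¹⁶ / 10⁻³) = −123.9 dBm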